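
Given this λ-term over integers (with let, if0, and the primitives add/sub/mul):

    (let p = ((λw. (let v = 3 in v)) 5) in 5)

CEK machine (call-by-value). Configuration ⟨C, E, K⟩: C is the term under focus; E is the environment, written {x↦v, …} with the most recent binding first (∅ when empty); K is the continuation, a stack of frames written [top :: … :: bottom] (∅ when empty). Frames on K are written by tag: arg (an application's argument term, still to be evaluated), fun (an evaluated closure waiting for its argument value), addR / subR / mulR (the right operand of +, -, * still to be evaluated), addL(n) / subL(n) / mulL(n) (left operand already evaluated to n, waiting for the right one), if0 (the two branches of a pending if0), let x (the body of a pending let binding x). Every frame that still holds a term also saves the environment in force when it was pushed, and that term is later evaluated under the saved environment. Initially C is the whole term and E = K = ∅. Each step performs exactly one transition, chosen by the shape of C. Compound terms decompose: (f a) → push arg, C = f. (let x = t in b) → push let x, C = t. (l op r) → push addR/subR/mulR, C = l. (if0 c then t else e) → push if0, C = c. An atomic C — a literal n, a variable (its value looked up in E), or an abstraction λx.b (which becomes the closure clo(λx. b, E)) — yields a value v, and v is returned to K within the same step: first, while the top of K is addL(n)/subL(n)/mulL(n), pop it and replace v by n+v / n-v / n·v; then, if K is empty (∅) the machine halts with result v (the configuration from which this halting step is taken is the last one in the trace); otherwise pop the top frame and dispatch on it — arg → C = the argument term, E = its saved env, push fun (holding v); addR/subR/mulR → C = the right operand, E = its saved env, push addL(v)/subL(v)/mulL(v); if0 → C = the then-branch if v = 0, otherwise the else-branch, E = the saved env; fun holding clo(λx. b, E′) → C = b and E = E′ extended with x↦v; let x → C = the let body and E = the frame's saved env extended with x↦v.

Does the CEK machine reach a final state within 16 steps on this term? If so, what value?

Answer: 5

Execution trace:
t=0: ⟨C=(let p = ((λw. (let v = 3 in v)) 5) in 5); E=∅; K=∅⟩
t=1: ⟨C=((λw. (let v = 3 in v)) 5); E=∅; K=[let p]⟩
t=2: ⟨C=(λw. (let v = 3 in v)); E=∅; K=[arg :: let p]⟩
t=3: ⟨C=5; E=∅; K=[fun :: let p]⟩
t=4: ⟨C=(let v = 3 in v); E={w↦5}; K=[let p]⟩
t=5: ⟨C=3; E={w↦5}; K=[let v :: let p]⟩
t=6: ⟨C=v; E={v↦3, w↦5}; K=[let p]⟩
t=7: ⟨C=5; E={p↦3}; K=∅⟩
→ final value 5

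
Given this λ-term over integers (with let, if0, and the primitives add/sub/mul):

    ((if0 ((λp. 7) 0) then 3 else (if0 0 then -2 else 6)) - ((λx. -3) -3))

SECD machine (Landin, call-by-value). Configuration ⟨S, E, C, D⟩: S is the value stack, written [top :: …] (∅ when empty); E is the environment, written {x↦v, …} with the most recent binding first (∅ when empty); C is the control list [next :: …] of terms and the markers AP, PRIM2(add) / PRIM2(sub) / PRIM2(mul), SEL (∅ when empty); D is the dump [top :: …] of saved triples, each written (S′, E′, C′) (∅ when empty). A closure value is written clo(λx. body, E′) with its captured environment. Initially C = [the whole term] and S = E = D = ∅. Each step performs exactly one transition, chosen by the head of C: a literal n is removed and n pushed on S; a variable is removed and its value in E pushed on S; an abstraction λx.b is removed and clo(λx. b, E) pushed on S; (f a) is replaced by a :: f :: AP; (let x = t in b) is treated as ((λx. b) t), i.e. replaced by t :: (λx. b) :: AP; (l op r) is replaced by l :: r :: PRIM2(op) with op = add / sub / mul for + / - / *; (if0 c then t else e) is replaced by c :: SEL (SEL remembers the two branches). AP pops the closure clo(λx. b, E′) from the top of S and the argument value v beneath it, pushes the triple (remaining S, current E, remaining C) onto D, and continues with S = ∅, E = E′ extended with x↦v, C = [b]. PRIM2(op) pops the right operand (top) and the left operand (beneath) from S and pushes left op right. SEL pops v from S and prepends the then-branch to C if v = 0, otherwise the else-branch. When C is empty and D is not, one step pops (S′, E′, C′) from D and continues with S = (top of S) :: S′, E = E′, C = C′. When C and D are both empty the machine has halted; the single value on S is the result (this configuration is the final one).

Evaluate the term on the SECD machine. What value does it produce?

0. ⟨S=∅; E=∅; C=[((if0 ((λp. 7) 0) then 3 else (if0 0 then -2 else 6)) - ((λx. -3) -3))]; D=∅⟩
1. ⟨S=∅; E=∅; C=[(if0 ((λp. 7) 0) then 3 else (if0 0 then -2 else 6)) :: ((λx. -3) -3) :: PRIM2(sub)]; D=∅⟩
2. ⟨S=∅; E=∅; C=[((λp. 7) 0) :: SEL :: ((λx. -3) -3) :: PRIM2(sub)]; D=∅⟩
3. ⟨S=∅; E=∅; C=[0 :: (λp. 7) :: AP :: SEL :: ((λx. -3) -3) :: PRIM2(sub)]; D=∅⟩
4. ⟨S=[0]; E=∅; C=[(λp. 7) :: AP :: SEL :: ((λx. -3) -3) :: PRIM2(sub)]; D=∅⟩
5. ⟨S=[clo(λp. 7, ∅) :: 0]; E=∅; C=[AP :: SEL :: ((λx. -3) -3) :: PRIM2(sub)]; D=∅⟩
6. ⟨S=∅; E={p↦0}; C=[7]; D=[(∅, ∅, [SEL :: ((λx. -3) -3) :: PRIM2(sub)])]⟩
7. ⟨S=[7]; E={p↦0}; C=∅; D=[(∅, ∅, [SEL :: ((λx. -3) -3) :: PRIM2(sub)])]⟩
8. ⟨S=[7]; E=∅; C=[SEL :: ((λx. -3) -3) :: PRIM2(sub)]; D=∅⟩
9. ⟨S=∅; E=∅; C=[(if0 0 then -2 else 6) :: ((λx. -3) -3) :: PRIM2(sub)]; D=∅⟩
10. ⟨S=∅; E=∅; C=[0 :: SEL :: ((λx. -3) -3) :: PRIM2(sub)]; D=∅⟩
11. ⟨S=[0]; E=∅; C=[SEL :: ((λx. -3) -3) :: PRIM2(sub)]; D=∅⟩
12. ⟨S=∅; E=∅; C=[-2 :: ((λx. -3) -3) :: PRIM2(sub)]; D=∅⟩
13. ⟨S=[-2]; E=∅; C=[((λx. -3) -3) :: PRIM2(sub)]; D=∅⟩
14. ⟨S=[-2]; E=∅; C=[-3 :: (λx. -3) :: AP :: PRIM2(sub)]; D=∅⟩
15. ⟨S=[-3 :: -2]; E=∅; C=[(λx. -3) :: AP :: PRIM2(sub)]; D=∅⟩
16. ⟨S=[clo(λx. -3, ∅) :: -3 :: -2]; E=∅; C=[AP :: PRIM2(sub)]; D=∅⟩
17. ⟨S=∅; E={x↦-3}; C=[-3]; D=[([-2], ∅, [PRIM2(sub)])]⟩
18. ⟨S=[-3]; E={x↦-3}; C=∅; D=[([-2], ∅, [PRIM2(sub)])]⟩
19. ⟨S=[-3 :: -2]; E=∅; C=[PRIM2(sub)]; D=∅⟩
20. ⟨S=[1]; E=∅; C=∅; D=∅⟩
→ final value 1

Answer: 1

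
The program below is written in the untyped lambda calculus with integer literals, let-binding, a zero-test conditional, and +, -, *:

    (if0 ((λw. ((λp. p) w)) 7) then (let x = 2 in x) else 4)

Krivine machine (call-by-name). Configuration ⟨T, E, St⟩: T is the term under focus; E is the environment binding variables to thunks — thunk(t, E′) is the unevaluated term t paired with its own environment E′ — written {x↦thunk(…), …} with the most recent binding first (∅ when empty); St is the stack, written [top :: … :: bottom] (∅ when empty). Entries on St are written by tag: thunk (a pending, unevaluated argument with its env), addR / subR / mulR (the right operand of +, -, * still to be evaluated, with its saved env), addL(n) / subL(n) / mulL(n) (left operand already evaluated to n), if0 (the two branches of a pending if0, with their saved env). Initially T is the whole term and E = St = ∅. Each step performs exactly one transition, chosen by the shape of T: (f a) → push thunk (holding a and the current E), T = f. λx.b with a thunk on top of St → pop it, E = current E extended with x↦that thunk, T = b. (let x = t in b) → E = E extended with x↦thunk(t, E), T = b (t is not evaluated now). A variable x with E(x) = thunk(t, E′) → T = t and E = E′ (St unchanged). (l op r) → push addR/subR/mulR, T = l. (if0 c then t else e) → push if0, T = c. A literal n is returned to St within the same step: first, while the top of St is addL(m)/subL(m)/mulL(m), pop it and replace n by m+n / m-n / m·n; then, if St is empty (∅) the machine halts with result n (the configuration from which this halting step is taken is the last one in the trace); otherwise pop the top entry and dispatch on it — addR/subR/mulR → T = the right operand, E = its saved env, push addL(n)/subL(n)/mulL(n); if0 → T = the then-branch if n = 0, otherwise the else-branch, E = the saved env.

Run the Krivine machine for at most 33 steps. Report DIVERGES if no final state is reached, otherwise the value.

Answer: 4

Derivation:
t=0: [T=(if0 ((λw. ((λp. p) w)) 7) then (let x = 2 in x) else 4) | E=∅ | St=∅]
t=1: [T=((λw. ((λp. p) w)) 7) | E=∅ | St=[if0]]
t=2: [T=(λw. ((λp. p) w)) | E=∅ | St=[thunk :: if0]]
t=3: [T=((λp. p) w) | E={w↦thunk(7, ∅)} | St=[if0]]
t=4: [T=(λp. p) | E={w↦thunk(7, ∅)} | St=[thunk :: if0]]
t=5: [T=p | E={p↦thunk(w, {w↦thunk(7, ∅)}), w↦thunk(7, ∅)} | St=[if0]]
t=6: [T=w | E={w↦thunk(7, ∅)} | St=[if0]]
t=7: [T=7 | E=∅ | St=[if0]]
t=8: [T=4 | E=∅ | St=∅]
→ final value 4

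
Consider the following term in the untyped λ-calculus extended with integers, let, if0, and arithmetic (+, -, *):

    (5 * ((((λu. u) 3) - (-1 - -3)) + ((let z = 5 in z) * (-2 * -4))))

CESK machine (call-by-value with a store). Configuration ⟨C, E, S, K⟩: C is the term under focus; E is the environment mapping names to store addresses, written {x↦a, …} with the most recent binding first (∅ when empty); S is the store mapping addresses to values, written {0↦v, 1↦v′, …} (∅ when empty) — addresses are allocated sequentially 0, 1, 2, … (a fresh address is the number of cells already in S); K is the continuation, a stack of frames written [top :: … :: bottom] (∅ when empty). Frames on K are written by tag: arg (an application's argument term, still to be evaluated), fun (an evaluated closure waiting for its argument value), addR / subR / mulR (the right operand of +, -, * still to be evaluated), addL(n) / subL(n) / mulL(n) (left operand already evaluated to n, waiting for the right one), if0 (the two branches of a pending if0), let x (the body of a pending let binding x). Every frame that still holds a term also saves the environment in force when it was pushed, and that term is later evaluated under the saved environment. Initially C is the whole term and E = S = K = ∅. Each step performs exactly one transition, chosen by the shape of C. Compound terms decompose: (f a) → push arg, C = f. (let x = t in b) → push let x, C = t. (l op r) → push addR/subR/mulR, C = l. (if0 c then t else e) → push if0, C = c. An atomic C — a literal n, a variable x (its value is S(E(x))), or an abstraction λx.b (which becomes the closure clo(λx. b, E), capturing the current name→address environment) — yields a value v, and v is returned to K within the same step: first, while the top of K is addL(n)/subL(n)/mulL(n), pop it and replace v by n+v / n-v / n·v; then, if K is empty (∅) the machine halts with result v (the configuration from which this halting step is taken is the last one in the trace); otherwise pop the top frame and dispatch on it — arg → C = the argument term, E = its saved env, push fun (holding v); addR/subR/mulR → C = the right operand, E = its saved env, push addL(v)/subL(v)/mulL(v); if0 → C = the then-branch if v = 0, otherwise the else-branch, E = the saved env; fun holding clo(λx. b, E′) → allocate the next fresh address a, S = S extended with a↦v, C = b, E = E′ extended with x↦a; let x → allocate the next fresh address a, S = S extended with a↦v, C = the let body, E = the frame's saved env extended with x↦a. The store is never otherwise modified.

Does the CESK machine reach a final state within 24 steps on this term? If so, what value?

Answer: 205

Derivation:
step 0: ⟨C=(5 * ((((λu. u) 3) - (-1 - -3)) + ((let z = 5 in z) * (-2 * -4)))); E=∅; S=∅; K=∅⟩
step 1: ⟨C=5; E=∅; S=∅; K=[mulR]⟩
step 2: ⟨C=((((λu. u) 3) - (-1 - -3)) + ((let z = 5 in z) * (-2 * -4))); E=∅; S=∅; K=[mulL(5)]⟩
step 3: ⟨C=(((λu. u) 3) - (-1 - -3)); E=∅; S=∅; K=[addR :: mulL(5)]⟩
step 4: ⟨C=((λu. u) 3); E=∅; S=∅; K=[subR :: addR :: mulL(5)]⟩
step 5: ⟨C=(λu. u); E=∅; S=∅; K=[arg :: subR :: addR :: mulL(5)]⟩
step 6: ⟨C=3; E=∅; S=∅; K=[fun :: subR :: addR :: mulL(5)]⟩
step 7: ⟨C=u; E={u↦0}; S={0↦3}; K=[subR :: addR :: mulL(5)]⟩
step 8: ⟨C=(-1 - -3); E=∅; S={0↦3}; K=[subL(3) :: addR :: mulL(5)]⟩
step 9: ⟨C=-1; E=∅; S={0↦3}; K=[subR :: subL(3) :: addR :: mulL(5)]⟩
step 10: ⟨C=-3; E=∅; S={0↦3}; K=[subL(-1) :: subL(3) :: addR :: mulL(5)]⟩
step 11: ⟨C=((let z = 5 in z) * (-2 * -4)); E=∅; S={0↦3}; K=[addL(1) :: mulL(5)]⟩
step 12: ⟨C=(let z = 5 in z); E=∅; S={0↦3}; K=[mulR :: addL(1) :: mulL(5)]⟩
step 13: ⟨C=5; E=∅; S={0↦3}; K=[let z :: mulR :: addL(1) :: mulL(5)]⟩
step 14: ⟨C=z; E={z↦1}; S={0↦3, 1↦5}; K=[mulR :: addL(1) :: mulL(5)]⟩
step 15: ⟨C=(-2 * -4); E=∅; S={0↦3, 1↦5}; K=[mulL(5) :: addL(1) :: mulL(5)]⟩
step 16: ⟨C=-2; E=∅; S={0↦3, 1↦5}; K=[mulR :: mulL(5) :: addL(1) :: mulL(5)]⟩
step 17: ⟨C=-4; E=∅; S={0↦3, 1↦5}; K=[mulL(-2) :: mulL(5) :: addL(1) :: mulL(5)]⟩
→ final value 205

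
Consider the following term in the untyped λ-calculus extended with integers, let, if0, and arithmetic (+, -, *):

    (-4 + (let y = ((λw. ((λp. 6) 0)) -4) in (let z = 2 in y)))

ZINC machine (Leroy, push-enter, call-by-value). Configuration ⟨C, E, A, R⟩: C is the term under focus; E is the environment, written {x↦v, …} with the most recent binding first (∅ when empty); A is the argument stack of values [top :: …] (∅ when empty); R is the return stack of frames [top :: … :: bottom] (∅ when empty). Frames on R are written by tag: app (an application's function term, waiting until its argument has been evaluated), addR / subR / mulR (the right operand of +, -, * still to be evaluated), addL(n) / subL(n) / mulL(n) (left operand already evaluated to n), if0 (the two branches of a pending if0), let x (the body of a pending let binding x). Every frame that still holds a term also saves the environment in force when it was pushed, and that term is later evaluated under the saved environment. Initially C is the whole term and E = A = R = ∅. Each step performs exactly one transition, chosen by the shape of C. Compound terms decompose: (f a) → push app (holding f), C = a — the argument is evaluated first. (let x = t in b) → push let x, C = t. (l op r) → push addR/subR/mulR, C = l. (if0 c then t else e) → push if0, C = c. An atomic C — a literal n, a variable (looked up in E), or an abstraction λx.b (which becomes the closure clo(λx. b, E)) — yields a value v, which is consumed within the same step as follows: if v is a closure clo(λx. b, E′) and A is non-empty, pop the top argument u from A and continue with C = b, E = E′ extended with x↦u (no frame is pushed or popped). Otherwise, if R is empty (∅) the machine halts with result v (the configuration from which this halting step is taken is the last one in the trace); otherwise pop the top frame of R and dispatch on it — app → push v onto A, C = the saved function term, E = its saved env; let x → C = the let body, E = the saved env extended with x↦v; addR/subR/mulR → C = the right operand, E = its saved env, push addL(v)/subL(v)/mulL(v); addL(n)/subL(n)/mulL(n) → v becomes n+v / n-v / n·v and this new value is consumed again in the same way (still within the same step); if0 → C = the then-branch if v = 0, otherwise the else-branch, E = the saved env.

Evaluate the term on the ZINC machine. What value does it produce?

t=0: <C=(-4 + (let y = ((λw. ((λp. 6) 0)) -4) in (let z = 2 in y))), E=∅, A=∅, R=∅>
t=1: <C=-4, E=∅, A=∅, R=[addR]>
t=2: <C=(let y = ((λw. ((λp. 6) 0)) -4) in (let z = 2 in y)), E=∅, A=∅, R=[addL(-4)]>
t=3: <C=((λw. ((λp. 6) 0)) -4), E=∅, A=∅, R=[let y :: addL(-4)]>
t=4: <C=-4, E=∅, A=∅, R=[app :: let y :: addL(-4)]>
t=5: <C=(λw. ((λp. 6) 0)), E=∅, A=[-4], R=[let y :: addL(-4)]>
t=6: <C=((λp. 6) 0), E={w↦-4}, A=∅, R=[let y :: addL(-4)]>
t=7: <C=0, E={w↦-4}, A=∅, R=[app :: let y :: addL(-4)]>
t=8: <C=(λp. 6), E={w↦-4}, A=[0], R=[let y :: addL(-4)]>
t=9: <C=6, E={p↦0, w↦-4}, A=∅, R=[let y :: addL(-4)]>
t=10: <C=(let z = 2 in y), E={y↦6}, A=∅, R=[addL(-4)]>
t=11: <C=2, E={y↦6}, A=∅, R=[let z :: addL(-4)]>
t=12: <C=y, E={z↦2, y↦6}, A=∅, R=[addL(-4)]>
→ final value 2

Answer: 2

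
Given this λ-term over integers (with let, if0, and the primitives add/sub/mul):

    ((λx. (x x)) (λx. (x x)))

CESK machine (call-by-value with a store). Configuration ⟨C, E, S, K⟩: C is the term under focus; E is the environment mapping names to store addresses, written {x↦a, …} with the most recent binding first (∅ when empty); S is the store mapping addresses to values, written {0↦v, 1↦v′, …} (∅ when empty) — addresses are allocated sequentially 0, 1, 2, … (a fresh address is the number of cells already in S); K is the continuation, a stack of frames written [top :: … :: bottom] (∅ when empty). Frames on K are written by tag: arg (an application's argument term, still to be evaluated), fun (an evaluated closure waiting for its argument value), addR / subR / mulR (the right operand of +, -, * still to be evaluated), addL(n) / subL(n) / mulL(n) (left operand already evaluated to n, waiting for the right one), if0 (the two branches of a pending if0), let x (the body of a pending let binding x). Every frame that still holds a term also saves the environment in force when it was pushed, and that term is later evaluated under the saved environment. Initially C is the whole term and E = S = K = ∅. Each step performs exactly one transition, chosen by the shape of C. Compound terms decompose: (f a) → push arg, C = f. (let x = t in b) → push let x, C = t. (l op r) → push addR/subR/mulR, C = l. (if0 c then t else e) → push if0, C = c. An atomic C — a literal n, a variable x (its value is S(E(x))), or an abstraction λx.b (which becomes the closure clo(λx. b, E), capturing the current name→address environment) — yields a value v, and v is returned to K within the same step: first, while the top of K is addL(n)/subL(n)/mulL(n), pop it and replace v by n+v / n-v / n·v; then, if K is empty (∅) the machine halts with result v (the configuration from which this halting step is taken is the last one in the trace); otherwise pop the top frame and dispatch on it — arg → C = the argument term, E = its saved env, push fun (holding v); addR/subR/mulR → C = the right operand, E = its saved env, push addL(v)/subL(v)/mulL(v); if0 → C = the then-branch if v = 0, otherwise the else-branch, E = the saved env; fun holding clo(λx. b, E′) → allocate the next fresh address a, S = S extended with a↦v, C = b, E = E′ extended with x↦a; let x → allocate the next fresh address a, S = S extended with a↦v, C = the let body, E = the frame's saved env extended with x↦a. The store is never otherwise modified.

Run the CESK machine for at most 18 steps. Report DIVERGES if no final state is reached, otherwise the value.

step 0: ⟨C=((λx. (x x)) (λx. (x x))); E=∅; S=∅; K=∅⟩
step 1: ⟨C=(λx. (x x)); E=∅; S=∅; K=[arg]⟩
step 2: ⟨C=(λx. (x x)); E=∅; S=∅; K=[fun]⟩
step 3: ⟨C=(x x); E={x↦0}; S={0↦clo(λx. (x x), ∅)}; K=∅⟩
step 4: ⟨C=x; E={x↦0}; S={0↦clo(λx. (x x), ∅)}; K=[arg]⟩
step 5: ⟨C=x; E={x↦0}; S={0↦clo(λx. (x x), ∅)}; K=[fun]⟩
step 6: ⟨C=(x x); E={x↦1}; S={0↦clo(λx. (x x), ∅), 1↦clo(λx. (x x), ∅)}; K=∅⟩
step 7: ⟨C=x; E={x↦1}; S={0↦clo(λx. (x x), ∅), 1↦clo(λx. (x x), ∅)}; K=[arg]⟩
step 8: ⟨C=x; E={x↦1}; S={0↦clo(λx. (x x), ∅), 1↦clo(λx. (x x), ∅)}; K=[fun]⟩
step 9: ⟨C=(x x); E={x↦2}; S={0↦clo(λx. (x x), ∅), 1↦clo(λx. (x x), ∅), 2↦clo(λx. (x x), ∅)}; K=∅⟩
step 10: ⟨C=x; E={x↦2}; S={0↦clo(λx. (x x), ∅), 1↦clo(λx. (x x), ∅), 2↦clo(λx. (x x), ∅)}; K=[arg]⟩
step 11: ⟨C=x; E={x↦2}; S={0↦clo(λx. (x x), ∅), 1↦clo(λx. (x x), ∅), 2↦clo(λx. (x x), ∅)}; K=[fun]⟩
step 12: ⟨C=(x x); E={x↦3}; S={0↦clo(λx. (x x), ∅), 1↦clo(λx. (x x), ∅), 2↦clo(λx. (x x), ∅), 3↦clo(λx. (x x), ∅)}; K=∅⟩
step 13: ⟨C=x; E={x↦3}; S={0↦clo(λx. (x x), ∅), 1↦clo(λx. (x x), ∅), 2↦clo(λx. (x x), ∅), 3↦clo(λx. (x x), ∅)}; K=[arg]⟩
step 14: ⟨C=x; E={x↦3}; S={0↦clo(λx. (x x), ∅), 1↦clo(λx. (x x), ∅), 2↦clo(λx. (x x), ∅), 3↦clo(λx. (x x), ∅)}; K=[fun]⟩
step 15: ⟨C=(x x); E={x↦4}; S={0↦clo(λx. (x x), ∅), 1↦clo(λx. (x x), ∅), 2↦clo(λx. (x x), ∅), 3↦clo(λx. (x x), ∅), 4↦clo(λx. (x x), ∅)}; K=∅⟩
step 16: ⟨C=x; E={x↦4}; S={0↦clo(λx. (x x), ∅), 1↦clo(λx. (x x), ∅), 2↦clo(λx. (x x), ∅), 3↦clo(λx. (x x), ∅), 4↦clo(λx. (x x), ∅)}; K=[arg]⟩
step 17: ⟨C=x; E={x↦4}; S={0↦clo(λx. (x x), ∅), 1↦clo(λx. (x x), ∅), 2↦clo(λx. (x x), ∅), 3↦clo(λx. (x x), ∅), 4↦clo(λx. (x x), ∅)}; K=[fun]⟩
step 18: ⟨C=(x x); E={x↦5}; S={0↦clo(λx. (x x), ∅), 1↦clo(λx. (x x), ∅), 2↦clo(λx. (x x), ∅), 3↦clo(λx. (x x), ∅), 4↦clo(λx. (x x), ∅), 5↦clo(λx. (x x), ∅)}; K=∅⟩
→ 18 transitions taken and the configuration is still not final: no result within 18 steps

Answer: DIVERGES (no final state within 18 steps)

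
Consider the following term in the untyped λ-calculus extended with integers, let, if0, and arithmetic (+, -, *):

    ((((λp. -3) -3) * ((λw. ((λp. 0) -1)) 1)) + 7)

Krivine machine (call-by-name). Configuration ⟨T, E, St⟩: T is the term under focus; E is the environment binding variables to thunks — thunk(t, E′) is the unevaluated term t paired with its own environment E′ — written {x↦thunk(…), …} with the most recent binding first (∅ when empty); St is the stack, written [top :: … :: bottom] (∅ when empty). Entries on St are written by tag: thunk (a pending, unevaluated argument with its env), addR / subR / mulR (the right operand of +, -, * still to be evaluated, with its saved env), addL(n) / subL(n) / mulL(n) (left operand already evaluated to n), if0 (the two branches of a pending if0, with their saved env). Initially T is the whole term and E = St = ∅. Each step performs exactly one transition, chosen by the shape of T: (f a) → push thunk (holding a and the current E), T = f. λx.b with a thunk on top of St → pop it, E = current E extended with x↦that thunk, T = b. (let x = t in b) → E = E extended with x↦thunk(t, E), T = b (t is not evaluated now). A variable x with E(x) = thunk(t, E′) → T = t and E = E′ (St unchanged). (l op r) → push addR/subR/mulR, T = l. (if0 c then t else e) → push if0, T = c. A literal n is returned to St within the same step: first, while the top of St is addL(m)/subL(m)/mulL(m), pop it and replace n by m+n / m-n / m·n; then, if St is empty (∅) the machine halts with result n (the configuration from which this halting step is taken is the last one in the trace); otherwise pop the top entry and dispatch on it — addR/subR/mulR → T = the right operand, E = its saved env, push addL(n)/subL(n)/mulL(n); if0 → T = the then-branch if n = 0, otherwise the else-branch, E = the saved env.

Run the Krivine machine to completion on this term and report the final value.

0. [T=((((λp. -3) -3) * ((λw. ((λp. 0) -1)) 1)) + 7) | E=∅ | St=∅]
1. [T=(((λp. -3) -3) * ((λw. ((λp. 0) -1)) 1)) | E=∅ | St=[addR]]
2. [T=((λp. -3) -3) | E=∅ | St=[mulR :: addR]]
3. [T=(λp. -3) | E=∅ | St=[thunk :: mulR :: addR]]
4. [T=-3 | E={p↦thunk(-3, ∅)} | St=[mulR :: addR]]
5. [T=((λw. ((λp. 0) -1)) 1) | E=∅ | St=[mulL(-3) :: addR]]
6. [T=(λw. ((λp. 0) -1)) | E=∅ | St=[thunk :: mulL(-3) :: addR]]
7. [T=((λp. 0) -1) | E={w↦thunk(1, ∅)} | St=[mulL(-3) :: addR]]
8. [T=(λp. 0) | E={w↦thunk(1, ∅)} | St=[thunk :: mulL(-3) :: addR]]
9. [T=0 | E={p↦thunk(-1, {w↦thunk(1, ∅)}), w↦thunk(1, ∅)} | St=[mulL(-3) :: addR]]
10. [T=7 | E=∅ | St=[addL(0)]]
→ final value 7

Answer: 7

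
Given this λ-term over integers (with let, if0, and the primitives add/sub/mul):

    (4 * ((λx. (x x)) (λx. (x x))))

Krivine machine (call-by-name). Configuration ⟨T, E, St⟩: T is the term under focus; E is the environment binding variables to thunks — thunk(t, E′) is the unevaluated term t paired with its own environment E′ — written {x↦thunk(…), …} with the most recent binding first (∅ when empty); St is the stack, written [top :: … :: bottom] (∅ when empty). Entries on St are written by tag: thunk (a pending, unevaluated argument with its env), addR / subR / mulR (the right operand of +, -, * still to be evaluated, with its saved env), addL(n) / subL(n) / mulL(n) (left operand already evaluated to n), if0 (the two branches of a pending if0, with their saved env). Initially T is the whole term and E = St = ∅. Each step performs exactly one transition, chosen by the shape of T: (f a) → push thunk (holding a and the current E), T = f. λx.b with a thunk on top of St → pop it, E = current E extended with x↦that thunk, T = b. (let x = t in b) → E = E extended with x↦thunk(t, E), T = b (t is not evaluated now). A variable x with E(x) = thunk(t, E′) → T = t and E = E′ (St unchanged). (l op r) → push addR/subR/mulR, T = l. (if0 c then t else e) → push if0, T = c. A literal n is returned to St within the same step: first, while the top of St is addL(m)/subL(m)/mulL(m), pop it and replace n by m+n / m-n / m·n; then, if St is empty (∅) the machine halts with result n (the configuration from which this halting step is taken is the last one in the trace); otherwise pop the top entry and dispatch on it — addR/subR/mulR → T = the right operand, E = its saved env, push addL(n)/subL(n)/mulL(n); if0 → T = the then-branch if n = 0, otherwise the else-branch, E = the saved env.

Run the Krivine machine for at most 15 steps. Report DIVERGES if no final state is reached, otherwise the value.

Answer: DIVERGES (no final state within 15 steps)

Execution trace:
0. [T=(4 * ((λx. (x x)) (λx. (x x)))) | E=∅ | St=∅]
1. [T=4 | E=∅ | St=[mulR]]
2. [T=((λx. (x x)) (λx. (x x))) | E=∅ | St=[mulL(4)]]
3. [T=(λx. (x x)) | E=∅ | St=[thunk :: mulL(4)]]
4. [T=(x x) | E={x↦thunk((λx. (x x)), ∅)} | St=[mulL(4)]]
5. [T=x | E={x↦thunk((λx. (x x)), ∅)} | St=[thunk :: mulL(4)]]
6. [T=(λx. (x x)) | E=∅ | St=[thunk :: mulL(4)]]
7. [T=(x x) | E={x↦thunk(x, {x↦thunk((λx. (x x)), ∅)})} | St=[mulL(4)]]
8. [T=x | E={x↦thunk(x, {x↦thunk((λx. (x x)), ∅)})} | St=[thunk :: mulL(4)]]
9. [T=x | E={x↦thunk((λx. (x x)), ∅)} | St=[thunk :: mulL(4)]]
10. [T=(λx. (x x)) | E=∅ | St=[thunk :: mulL(4)]]
11. [T=(x x) | E={x↦thunk(x, {x↦thunk(x, {x↦thunk((λx. (x x)), ∅)})})} | St=[mulL(4)]]
12. [T=x | E={x↦thunk(x, {x↦thunk(x, {x↦thunk((λx. (x x)), ∅)})})} | St=[thunk :: mulL(4)]]
13. [T=x | E={x↦thunk(x, {x↦thunk((λx. (x x)), ∅)})} | St=[thunk :: mulL(4)]]
14. [T=x | E={x↦thunk((λx. (x x)), ∅)} | St=[thunk :: mulL(4)]]
15. [T=(λx. (x x)) | E=∅ | St=[thunk :: mulL(4)]]
→ 15 transitions taken and the configuration is still not final: no result within 15 steps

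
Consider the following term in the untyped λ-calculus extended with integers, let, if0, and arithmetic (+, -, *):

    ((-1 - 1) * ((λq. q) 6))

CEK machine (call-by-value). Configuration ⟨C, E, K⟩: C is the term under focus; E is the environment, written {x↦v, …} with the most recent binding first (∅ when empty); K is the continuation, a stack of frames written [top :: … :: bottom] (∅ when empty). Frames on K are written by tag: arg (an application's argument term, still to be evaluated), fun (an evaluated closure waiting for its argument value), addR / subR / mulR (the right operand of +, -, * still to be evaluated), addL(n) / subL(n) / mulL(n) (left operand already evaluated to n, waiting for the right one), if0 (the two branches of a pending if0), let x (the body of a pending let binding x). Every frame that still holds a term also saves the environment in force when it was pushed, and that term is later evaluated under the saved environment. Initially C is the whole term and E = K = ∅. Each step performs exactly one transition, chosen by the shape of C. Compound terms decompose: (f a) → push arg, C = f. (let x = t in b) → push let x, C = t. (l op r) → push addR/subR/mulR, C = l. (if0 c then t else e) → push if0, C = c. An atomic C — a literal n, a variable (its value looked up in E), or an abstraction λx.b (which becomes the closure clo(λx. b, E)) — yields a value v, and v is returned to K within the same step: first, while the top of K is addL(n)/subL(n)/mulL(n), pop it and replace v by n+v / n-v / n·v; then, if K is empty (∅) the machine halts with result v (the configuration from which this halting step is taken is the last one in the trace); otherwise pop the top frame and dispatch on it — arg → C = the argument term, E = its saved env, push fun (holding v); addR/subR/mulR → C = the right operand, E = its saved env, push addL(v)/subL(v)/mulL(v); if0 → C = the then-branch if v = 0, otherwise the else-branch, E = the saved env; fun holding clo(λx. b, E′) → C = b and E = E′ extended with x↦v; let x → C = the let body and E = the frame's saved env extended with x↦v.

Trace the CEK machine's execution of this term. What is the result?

Answer: -12

Execution trace:
0. ⟨C=((-1 - 1) * ((λq. q) 6)); E=∅; K=∅⟩
1. ⟨C=(-1 - 1); E=∅; K=[mulR]⟩
2. ⟨C=-1; E=∅; K=[subR :: mulR]⟩
3. ⟨C=1; E=∅; K=[subL(-1) :: mulR]⟩
4. ⟨C=((λq. q) 6); E=∅; K=[mulL(-2)]⟩
5. ⟨C=(λq. q); E=∅; K=[arg :: mulL(-2)]⟩
6. ⟨C=6; E=∅; K=[fun :: mulL(-2)]⟩
7. ⟨C=q; E={q↦6}; K=[mulL(-2)]⟩
→ final value -12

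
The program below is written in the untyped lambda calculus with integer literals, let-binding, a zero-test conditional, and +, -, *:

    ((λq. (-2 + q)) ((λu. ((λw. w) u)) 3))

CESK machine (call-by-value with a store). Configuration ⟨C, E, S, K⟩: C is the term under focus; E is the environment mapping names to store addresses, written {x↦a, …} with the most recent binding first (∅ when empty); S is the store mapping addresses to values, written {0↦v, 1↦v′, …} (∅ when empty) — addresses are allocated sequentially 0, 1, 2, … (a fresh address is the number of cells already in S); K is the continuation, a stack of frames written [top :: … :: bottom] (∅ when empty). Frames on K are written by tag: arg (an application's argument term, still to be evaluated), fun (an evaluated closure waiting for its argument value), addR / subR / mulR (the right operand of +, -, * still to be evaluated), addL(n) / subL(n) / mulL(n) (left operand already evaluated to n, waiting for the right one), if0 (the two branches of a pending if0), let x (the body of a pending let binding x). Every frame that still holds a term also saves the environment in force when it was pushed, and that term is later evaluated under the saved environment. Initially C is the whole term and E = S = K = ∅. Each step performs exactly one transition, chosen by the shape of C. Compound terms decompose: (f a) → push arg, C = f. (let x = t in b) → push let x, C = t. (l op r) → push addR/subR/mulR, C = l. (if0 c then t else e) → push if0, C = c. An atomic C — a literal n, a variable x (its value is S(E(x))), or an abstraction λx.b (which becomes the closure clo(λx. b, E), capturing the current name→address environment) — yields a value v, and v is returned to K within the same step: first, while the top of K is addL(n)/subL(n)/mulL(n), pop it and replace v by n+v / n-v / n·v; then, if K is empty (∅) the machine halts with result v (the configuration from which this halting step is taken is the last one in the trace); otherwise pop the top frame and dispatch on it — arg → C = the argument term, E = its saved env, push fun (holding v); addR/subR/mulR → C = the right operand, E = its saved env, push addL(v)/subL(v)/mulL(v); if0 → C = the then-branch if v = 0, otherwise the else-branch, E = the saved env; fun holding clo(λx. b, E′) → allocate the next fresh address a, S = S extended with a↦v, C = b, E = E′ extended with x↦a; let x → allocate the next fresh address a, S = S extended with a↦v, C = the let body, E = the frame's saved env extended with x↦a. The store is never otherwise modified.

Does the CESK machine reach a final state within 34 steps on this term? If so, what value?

t=0: ⟨C=((λq. (-2 + q)) ((λu. ((λw. w) u)) 3)); E=∅; S=∅; K=∅⟩
t=1: ⟨C=(λq. (-2 + q)); E=∅; S=∅; K=[arg]⟩
t=2: ⟨C=((λu. ((λw. w) u)) 3); E=∅; S=∅; K=[fun]⟩
t=3: ⟨C=(λu. ((λw. w) u)); E=∅; S=∅; K=[arg :: fun]⟩
t=4: ⟨C=3; E=∅; S=∅; K=[fun :: fun]⟩
t=5: ⟨C=((λw. w) u); E={u↦0}; S={0↦3}; K=[fun]⟩
t=6: ⟨C=(λw. w); E={u↦0}; S={0↦3}; K=[arg :: fun]⟩
t=7: ⟨C=u; E={u↦0}; S={0↦3}; K=[fun :: fun]⟩
t=8: ⟨C=w; E={w↦1, u↦0}; S={0↦3, 1↦3}; K=[fun]⟩
t=9: ⟨C=(-2 + q); E={q↦2}; S={0↦3, 1↦3, 2↦3}; K=∅⟩
t=10: ⟨C=-2; E={q↦2}; S={0↦3, 1↦3, 2↦3}; K=[addR]⟩
t=11: ⟨C=q; E={q↦2}; S={0↦3, 1↦3, 2↦3}; K=[addL(-2)]⟩
→ final value 1

Answer: 1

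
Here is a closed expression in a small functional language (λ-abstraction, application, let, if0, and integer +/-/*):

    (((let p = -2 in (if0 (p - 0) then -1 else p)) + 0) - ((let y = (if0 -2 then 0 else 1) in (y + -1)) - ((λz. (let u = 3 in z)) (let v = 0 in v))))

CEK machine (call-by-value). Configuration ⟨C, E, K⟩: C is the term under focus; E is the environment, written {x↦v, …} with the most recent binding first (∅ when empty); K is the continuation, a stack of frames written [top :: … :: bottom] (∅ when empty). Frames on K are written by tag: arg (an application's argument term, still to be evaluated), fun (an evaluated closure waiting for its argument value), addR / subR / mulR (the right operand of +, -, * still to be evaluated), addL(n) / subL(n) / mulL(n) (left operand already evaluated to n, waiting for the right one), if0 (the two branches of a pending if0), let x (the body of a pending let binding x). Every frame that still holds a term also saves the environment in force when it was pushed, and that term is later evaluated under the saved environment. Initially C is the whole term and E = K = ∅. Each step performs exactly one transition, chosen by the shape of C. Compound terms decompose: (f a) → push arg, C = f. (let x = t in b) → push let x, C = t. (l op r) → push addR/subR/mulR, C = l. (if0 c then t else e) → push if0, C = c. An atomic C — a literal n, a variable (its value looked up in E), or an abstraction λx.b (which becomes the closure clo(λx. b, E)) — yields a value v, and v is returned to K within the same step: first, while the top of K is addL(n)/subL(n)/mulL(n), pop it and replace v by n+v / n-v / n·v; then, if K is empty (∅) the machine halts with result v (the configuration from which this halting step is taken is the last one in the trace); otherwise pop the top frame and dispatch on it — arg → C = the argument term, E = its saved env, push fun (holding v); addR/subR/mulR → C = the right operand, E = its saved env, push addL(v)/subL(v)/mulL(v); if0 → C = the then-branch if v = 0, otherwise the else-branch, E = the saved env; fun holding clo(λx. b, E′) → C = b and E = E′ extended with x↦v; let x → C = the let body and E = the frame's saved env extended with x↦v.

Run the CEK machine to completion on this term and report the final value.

0. ⟨C=(((let p = -2 in (if0 (p - 0) then -1 else p)) + 0) - ((let y = (if0 -2 then 0 else 1) in (y + -1)) - ((λz. (let u = 3 in z)) (let v = 0 in v)))); E=∅; K=∅⟩
1. ⟨C=((let p = -2 in (if0 (p - 0) then -1 else p)) + 0); E=∅; K=[subR]⟩
2. ⟨C=(let p = -2 in (if0 (p - 0) then -1 else p)); E=∅; K=[addR :: subR]⟩
3. ⟨C=-2; E=∅; K=[let p :: addR :: subR]⟩
4. ⟨C=(if0 (p - 0) then -1 else p); E={p↦-2}; K=[addR :: subR]⟩
5. ⟨C=(p - 0); E={p↦-2}; K=[if0 :: addR :: subR]⟩
6. ⟨C=p; E={p↦-2}; K=[subR :: if0 :: addR :: subR]⟩
7. ⟨C=0; E={p↦-2}; K=[subL(-2) :: if0 :: addR :: subR]⟩
8. ⟨C=p; E={p↦-2}; K=[addR :: subR]⟩
9. ⟨C=0; E=∅; K=[addL(-2) :: subR]⟩
10. ⟨C=((let y = (if0 -2 then 0 else 1) in (y + -1)) - ((λz. (let u = 3 in z)) (let v = 0 in v))); E=∅; K=[subL(-2)]⟩
11. ⟨C=(let y = (if0 -2 then 0 else 1) in (y + -1)); E=∅; K=[subR :: subL(-2)]⟩
12. ⟨C=(if0 -2 then 0 else 1); E=∅; K=[let y :: subR :: subL(-2)]⟩
13. ⟨C=-2; E=∅; K=[if0 :: let y :: subR :: subL(-2)]⟩
14. ⟨C=1; E=∅; K=[let y :: subR :: subL(-2)]⟩
15. ⟨C=(y + -1); E={y↦1}; K=[subR :: subL(-2)]⟩
16. ⟨C=y; E={y↦1}; K=[addR :: subR :: subL(-2)]⟩
17. ⟨C=-1; E={y↦1}; K=[addL(1) :: subR :: subL(-2)]⟩
18. ⟨C=((λz. (let u = 3 in z)) (let v = 0 in v)); E=∅; K=[subL(0) :: subL(-2)]⟩
19. ⟨C=(λz. (let u = 3 in z)); E=∅; K=[arg :: subL(0) :: subL(-2)]⟩
20. ⟨C=(let v = 0 in v); E=∅; K=[fun :: subL(0) :: subL(-2)]⟩
21. ⟨C=0; E=∅; K=[let v :: fun :: subL(0) :: subL(-2)]⟩
22. ⟨C=v; E={v↦0}; K=[fun :: subL(0) :: subL(-2)]⟩
23. ⟨C=(let u = 3 in z); E={z↦0}; K=[subL(0) :: subL(-2)]⟩
24. ⟨C=3; E={z↦0}; K=[let u :: subL(0) :: subL(-2)]⟩
25. ⟨C=z; E={u↦3, z↦0}; K=[subL(0) :: subL(-2)]⟩
→ final value -2

Answer: -2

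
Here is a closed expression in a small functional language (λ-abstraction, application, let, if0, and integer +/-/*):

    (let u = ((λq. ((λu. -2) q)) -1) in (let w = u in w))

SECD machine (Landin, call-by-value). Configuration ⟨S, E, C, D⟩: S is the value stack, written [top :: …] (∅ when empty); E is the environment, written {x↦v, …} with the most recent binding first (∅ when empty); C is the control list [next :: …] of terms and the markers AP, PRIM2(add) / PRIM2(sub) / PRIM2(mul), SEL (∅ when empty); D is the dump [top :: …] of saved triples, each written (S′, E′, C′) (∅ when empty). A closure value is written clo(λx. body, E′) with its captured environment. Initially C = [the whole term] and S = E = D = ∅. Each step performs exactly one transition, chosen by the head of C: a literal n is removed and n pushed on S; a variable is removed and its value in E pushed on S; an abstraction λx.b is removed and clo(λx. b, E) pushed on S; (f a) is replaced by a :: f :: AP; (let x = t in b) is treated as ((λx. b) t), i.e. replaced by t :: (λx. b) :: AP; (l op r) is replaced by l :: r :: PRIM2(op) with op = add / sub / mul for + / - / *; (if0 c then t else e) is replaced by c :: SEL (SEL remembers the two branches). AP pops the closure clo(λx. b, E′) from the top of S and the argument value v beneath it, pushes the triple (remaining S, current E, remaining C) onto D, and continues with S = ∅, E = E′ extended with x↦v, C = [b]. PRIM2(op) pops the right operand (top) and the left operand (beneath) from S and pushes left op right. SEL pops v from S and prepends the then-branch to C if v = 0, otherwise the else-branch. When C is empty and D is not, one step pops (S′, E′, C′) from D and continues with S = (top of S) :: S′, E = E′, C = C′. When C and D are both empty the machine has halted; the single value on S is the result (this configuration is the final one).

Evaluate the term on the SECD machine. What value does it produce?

t=0: <S=∅, E=∅, C=[(let u = ((λq. ((λu. -2) q)) -1) in (let w = u in w))], D=∅>
t=1: <S=∅, E=∅, C=[((λq. ((λu. -2) q)) -1) :: (λu. (let w = u in w)) :: AP], D=∅>
t=2: <S=∅, E=∅, C=[-1 :: (λq. ((λu. -2) q)) :: AP :: (λu. (let w = u in w)) :: AP], D=∅>
t=3: <S=[-1], E=∅, C=[(λq. ((λu. -2) q)) :: AP :: (λu. (let w = u in w)) :: AP], D=∅>
t=4: <S=[clo(λq. ((λu. -2) q), ∅) :: -1], E=∅, C=[AP :: (λu. (let w = u in w)) :: AP], D=∅>
t=5: <S=∅, E={q↦-1}, C=[((λu. -2) q)], D=[(∅, ∅, [(λu. (let w = u in w)) :: AP])]>
t=6: <S=∅, E={q↦-1}, C=[q :: (λu. -2) :: AP], D=[(∅, ∅, [(λu. (let w = u in w)) :: AP])]>
t=7: <S=[-1], E={q↦-1}, C=[(λu. -2) :: AP], D=[(∅, ∅, [(λu. (let w = u in w)) :: AP])]>
t=8: <S=[clo(λu. -2, {q↦-1}) :: -1], E={q↦-1}, C=[AP], D=[(∅, ∅, [(λu. (let w = u in w)) :: AP])]>
t=9: <S=∅, E={u↦-1, q↦-1}, C=[-2], D=[(∅, {q↦-1}, ∅) :: (∅, ∅, [(λu. (let w = u in w)) :: AP])]>
t=10: <S=[-2], E={u↦-1, q↦-1}, C=∅, D=[(∅, {q↦-1}, ∅) :: (∅, ∅, [(λu. (let w = u in w)) :: AP])]>
t=11: <S=[-2], E={q↦-1}, C=∅, D=[(∅, ∅, [(λu. (let w = u in w)) :: AP])]>
t=12: <S=[-2], E=∅, C=[(λu. (let w = u in w)) :: AP], D=∅>
t=13: <S=[clo(λu. (let w = u in w), ∅) :: -2], E=∅, C=[AP], D=∅>
t=14: <S=∅, E={u↦-2}, C=[(let w = u in w)], D=[(∅, ∅, ∅)]>
t=15: <S=∅, E={u↦-2}, C=[u :: (λw. w) :: AP], D=[(∅, ∅, ∅)]>
t=16: <S=[-2], E={u↦-2}, C=[(λw. w) :: AP], D=[(∅, ∅, ∅)]>
t=17: <S=[clo(λw. w, {u↦-2}) :: -2], E={u↦-2}, C=[AP], D=[(∅, ∅, ∅)]>
t=18: <S=∅, E={w↦-2, u↦-2}, C=[w], D=[(∅, {u↦-2}, ∅) :: (∅, ∅, ∅)]>
t=19: <S=[-2], E={w↦-2, u↦-2}, C=∅, D=[(∅, {u↦-2}, ∅) :: (∅, ∅, ∅)]>
t=20: <S=[-2], E={u↦-2}, C=∅, D=[(∅, ∅, ∅)]>
t=21: <S=[-2], E=∅, C=∅, D=∅>
→ final value -2

Answer: -2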